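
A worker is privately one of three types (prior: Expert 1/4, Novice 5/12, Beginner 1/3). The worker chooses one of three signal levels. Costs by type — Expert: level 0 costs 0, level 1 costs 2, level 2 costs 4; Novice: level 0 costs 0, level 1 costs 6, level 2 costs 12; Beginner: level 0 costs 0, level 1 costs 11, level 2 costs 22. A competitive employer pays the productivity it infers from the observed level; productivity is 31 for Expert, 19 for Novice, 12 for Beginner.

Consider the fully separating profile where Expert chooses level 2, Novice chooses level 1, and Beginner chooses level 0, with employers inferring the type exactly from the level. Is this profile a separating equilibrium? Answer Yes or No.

Separating wages: level 2 → 31, level 1 → 19, level 0 → 12.
Expert (assigned level 2): level 0: 12 − 0 = 12; level 1: 19 − 2 = 17; level 2: 31 − 4 = 27. Expert stays.
Novice (assigned level 1): level 0: 12 − 0 = 12; level 1: 19 − 6 = 13; level 2: 31 − 12 = 19. Novice prefers level 2.
Beginner (assigned level 0): level 0: 12 − 0 = 12; level 1: 19 − 11 = 8; level 2: 31 − 22 = 9. Beginner stays.
At least one type deviates; the separating profile fails.

No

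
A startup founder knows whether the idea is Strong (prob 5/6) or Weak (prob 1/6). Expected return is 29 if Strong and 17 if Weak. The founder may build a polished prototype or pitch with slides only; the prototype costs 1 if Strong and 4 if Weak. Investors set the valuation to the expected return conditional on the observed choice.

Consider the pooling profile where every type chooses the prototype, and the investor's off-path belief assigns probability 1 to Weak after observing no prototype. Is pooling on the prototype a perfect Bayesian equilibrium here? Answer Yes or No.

Yes

On path, the investor holds the prior and pays 5/6·29 + 1/6·17 = 27. Off path (no prototype), believing Weak, it pays 17.
Strong: the prototype nets 27 − 1 = 26; no prototype nets 17. Strong stays.
Weak: the prototype nets 27 − 4 = 23; no prototype nets 17. Weak stays.
No type deviates, so pooling is sustained.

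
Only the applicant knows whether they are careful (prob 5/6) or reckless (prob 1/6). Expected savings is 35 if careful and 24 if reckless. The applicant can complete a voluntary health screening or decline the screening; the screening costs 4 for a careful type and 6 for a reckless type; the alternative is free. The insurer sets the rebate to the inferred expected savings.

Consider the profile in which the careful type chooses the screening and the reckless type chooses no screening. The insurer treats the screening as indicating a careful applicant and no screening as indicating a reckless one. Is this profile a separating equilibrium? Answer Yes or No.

No

Under these beliefs, the screening earns rebate 35 and no screening earns rebate 24.
careful: the screening nets 35 − 4 = 31; no screening nets 24. careful prefers the screening.
reckless: the screening nets 35 − 6 = 29; no screening nets 24. reckless would deviate to the screening.
reckless has a profitable deviation, so the profile is not an equilibrium.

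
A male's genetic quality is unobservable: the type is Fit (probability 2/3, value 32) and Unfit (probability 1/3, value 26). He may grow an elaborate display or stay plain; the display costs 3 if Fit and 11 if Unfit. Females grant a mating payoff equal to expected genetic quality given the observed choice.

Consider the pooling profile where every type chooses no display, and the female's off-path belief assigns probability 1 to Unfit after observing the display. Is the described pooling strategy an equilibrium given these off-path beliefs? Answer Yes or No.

On path, the female holds the prior and pays 2/3·32 + 1/3·26 = 30. Off path (the display), believing Unfit, it pays 26.
Fit: no display nets 30; the display nets 26 − 3 = 23. Fit stays.
Unfit: no display nets 30; the display nets 26 − 11 = 15. Unfit stays.
No type deviates, so pooling is sustained.

Yes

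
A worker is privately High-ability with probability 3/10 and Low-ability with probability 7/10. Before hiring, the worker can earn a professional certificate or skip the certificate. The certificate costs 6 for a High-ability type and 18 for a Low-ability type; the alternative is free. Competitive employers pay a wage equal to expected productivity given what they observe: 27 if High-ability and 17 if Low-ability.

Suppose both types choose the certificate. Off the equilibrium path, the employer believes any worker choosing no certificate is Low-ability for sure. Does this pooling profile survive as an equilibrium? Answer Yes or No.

On path, the employer holds the prior and pays 3/10·27 + 7/10·17 = 20. Off path (no certificate), believing Low-ability, it pays 17.
High-ability: the certificate nets 20 − 6 = 14; no certificate nets 17. High-ability would deviate.
Low-ability: the certificate nets 20 − 18 = 2; no certificate nets 17. Low-ability would deviate.
A type deviates, so pooling fails.

No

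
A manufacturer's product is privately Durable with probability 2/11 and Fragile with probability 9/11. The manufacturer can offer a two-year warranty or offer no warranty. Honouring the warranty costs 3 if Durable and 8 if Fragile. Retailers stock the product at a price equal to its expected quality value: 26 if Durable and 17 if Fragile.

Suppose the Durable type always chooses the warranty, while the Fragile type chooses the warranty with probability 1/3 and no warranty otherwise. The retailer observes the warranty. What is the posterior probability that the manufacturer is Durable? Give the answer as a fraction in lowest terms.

2/5

P(the warranty) = (2/11)·1 + (9/11)·(1/3) = 5/11.
By Bayes' rule, P(Durable | the warranty) = (2/11) / (5/11) = 2/5.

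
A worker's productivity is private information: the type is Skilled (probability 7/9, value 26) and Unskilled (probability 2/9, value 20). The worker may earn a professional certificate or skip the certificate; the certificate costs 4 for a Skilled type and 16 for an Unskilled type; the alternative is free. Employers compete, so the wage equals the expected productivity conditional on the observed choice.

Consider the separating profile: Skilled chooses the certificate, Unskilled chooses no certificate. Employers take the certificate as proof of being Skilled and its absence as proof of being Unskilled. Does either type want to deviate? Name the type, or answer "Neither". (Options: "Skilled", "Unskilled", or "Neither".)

The certificate pays 26; no certificate pays 20.
Skilled: assigned the certificate, nets 26 − 4 = 22; deviating to no certificate nets 20.
Unskilled: assigned no certificate, nets 20; deviating to the certificate nets 26 − 16 = 10.
Both types strictly prefer their assigned action; no profitable deviation.

Neither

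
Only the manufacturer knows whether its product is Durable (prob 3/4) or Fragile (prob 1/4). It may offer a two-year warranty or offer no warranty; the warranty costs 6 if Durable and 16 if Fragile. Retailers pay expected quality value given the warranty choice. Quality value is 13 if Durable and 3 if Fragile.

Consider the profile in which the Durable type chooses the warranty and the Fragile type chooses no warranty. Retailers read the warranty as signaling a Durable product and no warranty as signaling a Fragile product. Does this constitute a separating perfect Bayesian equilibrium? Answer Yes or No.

Yes

Under these beliefs, the warranty earns price 13 and no warranty earns price 3.
Durable: the warranty nets 13 − 6 = 7; no warranty nets 3. Durable prefers the warranty.
Fragile: the warranty nets 13 − 16 = -3; no warranty nets 3. Fragile prefers no warranty.
Neither type deviates, so the separating profile is an equilibrium.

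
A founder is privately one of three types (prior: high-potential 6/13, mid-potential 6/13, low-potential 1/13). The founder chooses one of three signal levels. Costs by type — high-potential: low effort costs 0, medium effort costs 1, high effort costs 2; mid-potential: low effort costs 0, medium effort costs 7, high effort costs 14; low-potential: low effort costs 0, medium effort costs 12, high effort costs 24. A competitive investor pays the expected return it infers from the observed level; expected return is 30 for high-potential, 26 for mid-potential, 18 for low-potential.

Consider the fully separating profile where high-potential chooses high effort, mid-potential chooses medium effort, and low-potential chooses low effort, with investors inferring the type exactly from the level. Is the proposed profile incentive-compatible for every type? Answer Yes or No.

Yes

Separating valuations: high effort → 30, medium effort → 26, low effort → 18.
high-potential (assigned high effort): low effort: 18 − 0 = 18; medium effort: 26 − 1 = 25; high effort: 30 − 2 = 28. high-potential stays.
mid-potential (assigned medium effort): low effort: 18 − 0 = 18; medium effort: 26 − 7 = 19; high effort: 30 − 14 = 16. mid-potential stays.
low-potential (assigned low effort): low effort: 18 − 0 = 18; medium effort: 26 − 12 = 14; high effort: 30 − 24 = 6. low-potential stays.
Every type prefers its assigned level; separation holds.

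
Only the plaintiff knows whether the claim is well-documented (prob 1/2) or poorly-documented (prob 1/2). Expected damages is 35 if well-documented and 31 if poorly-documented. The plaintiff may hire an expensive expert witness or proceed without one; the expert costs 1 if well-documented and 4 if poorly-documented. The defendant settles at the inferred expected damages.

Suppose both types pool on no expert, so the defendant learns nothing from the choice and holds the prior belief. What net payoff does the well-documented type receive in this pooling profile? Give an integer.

33

Pooled settlement = 1/2·35 + 1/2·31 = 33.
well-documented pays no cost for no expert, so net payoff = 33.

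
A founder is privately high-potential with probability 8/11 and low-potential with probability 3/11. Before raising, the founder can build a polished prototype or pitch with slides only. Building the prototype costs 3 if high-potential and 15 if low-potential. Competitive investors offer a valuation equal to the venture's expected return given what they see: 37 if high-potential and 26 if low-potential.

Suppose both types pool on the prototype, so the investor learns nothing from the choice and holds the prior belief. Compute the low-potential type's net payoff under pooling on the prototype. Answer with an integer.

19

Pooled valuation = 8/11·37 + 3/11·26 = 34.
low-potential pays cost 15 for the prototype, so net payoff = 34 − 15 = 19.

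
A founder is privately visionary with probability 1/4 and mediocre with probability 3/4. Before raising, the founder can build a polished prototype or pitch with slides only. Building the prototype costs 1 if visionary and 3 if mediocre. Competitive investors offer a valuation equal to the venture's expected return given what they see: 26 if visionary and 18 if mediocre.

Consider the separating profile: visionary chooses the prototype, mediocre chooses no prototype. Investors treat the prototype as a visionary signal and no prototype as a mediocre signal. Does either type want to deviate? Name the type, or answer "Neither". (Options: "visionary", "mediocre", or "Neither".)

mediocre

The prototype pays 26; no prototype pays 18.
visionary: assigned the prototype, nets 26 − 1 = 25; deviating to no prototype nets 18.
mediocre: assigned no prototype, nets 18; deviating to the prototype nets 26 − 3 = 23.
The mediocre type gains 5 by deviating.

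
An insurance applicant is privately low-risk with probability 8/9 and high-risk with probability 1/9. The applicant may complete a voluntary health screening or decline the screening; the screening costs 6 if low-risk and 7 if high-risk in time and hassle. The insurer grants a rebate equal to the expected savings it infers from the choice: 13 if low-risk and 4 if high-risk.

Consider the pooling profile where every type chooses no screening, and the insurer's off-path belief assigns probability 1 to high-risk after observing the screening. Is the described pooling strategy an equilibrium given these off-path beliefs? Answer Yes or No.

Yes

On path, the insurer holds the prior and pays 8/9·13 + 1/9·4 = 12. Off path (the screening), believing high-risk, it pays 4.
low-risk: no screening nets 12; the screening nets 4 − 6 = -2. low-risk stays.
high-risk: no screening nets 12; the screening nets 4 − 7 = -3. high-risk stays.
No type deviates, so pooling is sustained.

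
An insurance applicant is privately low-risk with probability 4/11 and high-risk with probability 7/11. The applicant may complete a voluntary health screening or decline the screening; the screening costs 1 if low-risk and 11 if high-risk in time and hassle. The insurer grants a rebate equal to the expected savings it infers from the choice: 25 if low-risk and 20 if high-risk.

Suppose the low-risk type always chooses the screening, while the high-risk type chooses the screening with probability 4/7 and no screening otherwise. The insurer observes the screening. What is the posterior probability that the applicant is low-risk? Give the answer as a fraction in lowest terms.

P(the screening) = (4/11)·1 + (7/11)·(4/7) = 8/11.
By Bayes' rule, P(low-risk | the screening) = (4/11) / (8/11) = 1/2.

1/2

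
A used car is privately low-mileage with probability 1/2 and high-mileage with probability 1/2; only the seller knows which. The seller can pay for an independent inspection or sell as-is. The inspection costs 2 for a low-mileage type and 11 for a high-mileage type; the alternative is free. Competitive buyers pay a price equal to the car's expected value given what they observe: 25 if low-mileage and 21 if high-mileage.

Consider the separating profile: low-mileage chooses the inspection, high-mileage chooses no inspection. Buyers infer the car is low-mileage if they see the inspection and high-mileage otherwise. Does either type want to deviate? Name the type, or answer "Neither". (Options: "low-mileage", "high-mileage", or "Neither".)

The inspection pays 25; no inspection pays 21.
low-mileage: assigned the inspection, nets 25 − 2 = 23; deviating to no inspection nets 21.
high-mileage: assigned no inspection, nets 21; deviating to the inspection nets 25 − 11 = 14.
Both types strictly prefer their assigned action; no profitable deviation.

Neither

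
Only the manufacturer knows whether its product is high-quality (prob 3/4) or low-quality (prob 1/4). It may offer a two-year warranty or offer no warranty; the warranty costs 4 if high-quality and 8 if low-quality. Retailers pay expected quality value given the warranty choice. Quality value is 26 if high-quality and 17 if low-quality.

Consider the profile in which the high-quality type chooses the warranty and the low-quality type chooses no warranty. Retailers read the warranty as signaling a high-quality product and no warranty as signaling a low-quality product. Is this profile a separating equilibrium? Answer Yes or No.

Under these beliefs, the warranty earns price 26 and no warranty earns price 17.
high-quality: the warranty nets 26 − 4 = 22; no warranty nets 17. high-quality prefers the warranty.
low-quality: the warranty nets 26 − 8 = 18; no warranty nets 17. low-quality would deviate to the warranty.
low-quality has a profitable deviation, so the profile is not an equilibrium.

No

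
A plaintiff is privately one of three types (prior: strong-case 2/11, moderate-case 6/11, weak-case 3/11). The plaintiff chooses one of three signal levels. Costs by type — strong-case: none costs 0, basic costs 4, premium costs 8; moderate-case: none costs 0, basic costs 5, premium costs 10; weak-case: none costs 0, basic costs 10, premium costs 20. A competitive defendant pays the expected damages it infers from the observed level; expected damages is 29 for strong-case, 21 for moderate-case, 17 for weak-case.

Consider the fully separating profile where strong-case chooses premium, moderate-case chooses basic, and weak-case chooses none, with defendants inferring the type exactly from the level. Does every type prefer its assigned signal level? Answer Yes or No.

No

Separating settlements: premium → 29, basic → 21, none → 17.
strong-case (assigned premium): none: 17 − 0 = 17; basic: 21 − 4 = 17; premium: 29 − 8 = 21. strong-case stays.
moderate-case (assigned basic): none: 17 − 0 = 17; basic: 21 − 5 = 16; premium: 29 − 10 = 19. moderate-case prefers premium.
weak-case (assigned none): none: 17 − 0 = 17; basic: 21 − 10 = 11; premium: 29 − 20 = 9. weak-case stays.
At least one type deviates; the separating profile fails.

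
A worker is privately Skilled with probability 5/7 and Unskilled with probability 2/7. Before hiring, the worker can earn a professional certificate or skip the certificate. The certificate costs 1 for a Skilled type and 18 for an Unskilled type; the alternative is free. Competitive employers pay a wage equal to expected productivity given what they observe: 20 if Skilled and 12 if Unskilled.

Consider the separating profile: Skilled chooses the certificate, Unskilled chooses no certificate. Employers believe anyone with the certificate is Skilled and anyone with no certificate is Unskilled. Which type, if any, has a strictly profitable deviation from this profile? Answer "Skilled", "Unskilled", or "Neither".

Neither

The certificate pays 20; no certificate pays 12.
Skilled: assigned the certificate, nets 20 − 1 = 19; deviating to no certificate nets 12.
Unskilled: assigned no certificate, nets 12; deviating to the certificate nets 20 − 18 = 2.
Both types strictly prefer their assigned action; no profitable deviation.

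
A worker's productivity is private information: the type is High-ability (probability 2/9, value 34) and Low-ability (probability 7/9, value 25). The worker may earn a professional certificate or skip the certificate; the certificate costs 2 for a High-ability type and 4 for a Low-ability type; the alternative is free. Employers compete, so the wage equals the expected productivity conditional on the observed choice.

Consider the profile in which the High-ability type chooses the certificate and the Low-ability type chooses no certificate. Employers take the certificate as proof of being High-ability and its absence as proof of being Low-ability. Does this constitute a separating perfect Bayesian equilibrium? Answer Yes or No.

Under these beliefs, the certificate earns wage 34 and no certificate earns wage 25.
High-ability: the certificate nets 34 − 2 = 32; no certificate nets 25. High-ability prefers the certificate.
Low-ability: the certificate nets 34 − 4 = 30; no certificate nets 25. Low-ability would deviate to the certificate.
Low-ability has a profitable deviation, so the profile is not an equilibrium.

No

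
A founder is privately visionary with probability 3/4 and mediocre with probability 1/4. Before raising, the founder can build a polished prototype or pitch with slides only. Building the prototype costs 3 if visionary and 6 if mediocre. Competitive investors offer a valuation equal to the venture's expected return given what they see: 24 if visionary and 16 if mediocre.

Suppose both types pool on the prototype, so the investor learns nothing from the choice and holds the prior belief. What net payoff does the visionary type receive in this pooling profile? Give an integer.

19

Pooled valuation = 3/4·24 + 1/4·16 = 22.
visionary pays cost 3 for the prototype, so net payoff = 22 − 3 = 19.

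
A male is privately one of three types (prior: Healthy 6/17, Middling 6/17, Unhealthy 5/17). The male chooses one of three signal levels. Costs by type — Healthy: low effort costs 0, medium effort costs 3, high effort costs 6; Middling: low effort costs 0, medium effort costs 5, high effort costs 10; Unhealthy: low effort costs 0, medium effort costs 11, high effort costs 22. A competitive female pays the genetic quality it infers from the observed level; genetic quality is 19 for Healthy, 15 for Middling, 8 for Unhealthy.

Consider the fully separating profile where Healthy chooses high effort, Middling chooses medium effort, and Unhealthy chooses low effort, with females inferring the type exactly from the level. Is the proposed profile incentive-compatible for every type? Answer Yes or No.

Yes

Separating mating payoffs: high effort → 19, medium effort → 15, low effort → 8.
Healthy (assigned high effort): low effort: 8 − 0 = 8; medium effort: 15 − 3 = 12; high effort: 19 − 6 = 13. Healthy stays.
Middling (assigned medium effort): low effort: 8 − 0 = 8; medium effort: 15 − 5 = 10; high effort: 19 − 10 = 9. Middling stays.
Unhealthy (assigned low effort): low effort: 8 − 0 = 8; medium effort: 15 − 11 = 4; high effort: 19 − 22 = -3. Unhealthy stays.
Every type prefers its assigned level; separation holds.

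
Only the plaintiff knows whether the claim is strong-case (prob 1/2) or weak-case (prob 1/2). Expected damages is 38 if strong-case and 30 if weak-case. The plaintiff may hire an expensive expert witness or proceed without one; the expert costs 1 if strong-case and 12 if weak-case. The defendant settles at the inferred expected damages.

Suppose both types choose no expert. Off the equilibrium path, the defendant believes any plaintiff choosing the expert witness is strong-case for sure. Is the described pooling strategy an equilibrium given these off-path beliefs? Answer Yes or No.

On path, the defendant holds the prior and pays 1/2·38 + 1/2·30 = 34. Off path (the expert witness), believing strong-case, it pays 38.
strong-case: no expert nets 34; the expert witness nets 38 − 1 = 37. strong-case would deviate.
weak-case: no expert nets 34; the expert witness nets 38 − 12 = 26. weak-case stays.
A type deviates, so pooling fails.

No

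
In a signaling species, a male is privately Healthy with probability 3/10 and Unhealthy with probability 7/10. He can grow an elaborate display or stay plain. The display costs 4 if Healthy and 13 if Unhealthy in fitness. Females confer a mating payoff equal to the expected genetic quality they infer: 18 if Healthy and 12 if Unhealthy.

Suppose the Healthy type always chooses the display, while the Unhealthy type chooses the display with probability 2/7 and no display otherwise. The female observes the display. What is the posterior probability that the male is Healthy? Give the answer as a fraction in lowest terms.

3/5

P(the display) = (3/10)·1 + (7/10)·(2/7) = 1/2.
By Bayes' rule, P(Healthy | the display) = (3/10) / (1/2) = 3/5.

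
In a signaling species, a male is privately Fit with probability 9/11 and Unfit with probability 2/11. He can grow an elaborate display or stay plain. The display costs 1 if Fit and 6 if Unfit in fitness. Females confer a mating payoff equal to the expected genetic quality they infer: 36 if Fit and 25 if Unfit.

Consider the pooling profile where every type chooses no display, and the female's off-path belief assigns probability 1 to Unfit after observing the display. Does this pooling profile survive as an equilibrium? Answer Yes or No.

On path, the female holds the prior and pays 9/11·36 + 2/11·25 = 34. Off path (the display), believing Unfit, it pays 25.
Fit: no display nets 34; the display nets 25 − 1 = 24. Fit stays.
Unfit: no display nets 34; the display nets 25 − 6 = 19. Unfit stays.
No type deviates, so pooling is sustained.

Yes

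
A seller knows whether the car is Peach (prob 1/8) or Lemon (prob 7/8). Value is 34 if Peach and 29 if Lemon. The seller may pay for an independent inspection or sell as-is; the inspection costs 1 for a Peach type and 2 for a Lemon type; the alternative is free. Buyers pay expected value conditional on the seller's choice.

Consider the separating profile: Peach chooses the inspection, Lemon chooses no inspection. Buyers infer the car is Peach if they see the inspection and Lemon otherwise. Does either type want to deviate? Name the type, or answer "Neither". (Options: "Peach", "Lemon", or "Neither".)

Lemon

The inspection pays 34; no inspection pays 29.
Peach: assigned the inspection, nets 34 − 1 = 33; deviating to no inspection nets 29.
Lemon: assigned no inspection, nets 29; deviating to the inspection nets 34 − 2 = 32.
The Lemon type gains 3 by deviating.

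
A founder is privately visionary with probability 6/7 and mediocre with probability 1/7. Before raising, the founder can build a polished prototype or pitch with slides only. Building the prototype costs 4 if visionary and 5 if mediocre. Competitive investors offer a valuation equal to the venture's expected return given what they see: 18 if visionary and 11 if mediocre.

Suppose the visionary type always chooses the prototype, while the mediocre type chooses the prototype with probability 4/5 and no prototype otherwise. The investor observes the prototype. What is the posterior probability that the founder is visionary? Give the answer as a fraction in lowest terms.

15/17

P(the prototype) = (6/7)·1 + (1/7)·(4/5) = 34/35.
By Bayes' rule, P(visionary | the prototype) = (6/7) / (34/35) = 15/17.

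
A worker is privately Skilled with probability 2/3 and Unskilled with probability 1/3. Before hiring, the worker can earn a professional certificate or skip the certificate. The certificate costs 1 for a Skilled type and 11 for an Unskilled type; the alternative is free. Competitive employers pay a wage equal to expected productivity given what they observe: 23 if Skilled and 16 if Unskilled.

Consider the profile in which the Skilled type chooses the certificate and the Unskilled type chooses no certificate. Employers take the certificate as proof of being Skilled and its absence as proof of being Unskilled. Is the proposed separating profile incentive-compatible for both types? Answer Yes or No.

Under these beliefs, the certificate earns wage 23 and no certificate earns wage 16.
Skilled: the certificate nets 23 − 1 = 22; no certificate nets 16. Skilled prefers the certificate.
Unskilled: the certificate nets 23 − 11 = 12; no certificate nets 16. Unskilled prefers no certificate.
Neither type deviates, so the separating profile is an equilibrium.

Yes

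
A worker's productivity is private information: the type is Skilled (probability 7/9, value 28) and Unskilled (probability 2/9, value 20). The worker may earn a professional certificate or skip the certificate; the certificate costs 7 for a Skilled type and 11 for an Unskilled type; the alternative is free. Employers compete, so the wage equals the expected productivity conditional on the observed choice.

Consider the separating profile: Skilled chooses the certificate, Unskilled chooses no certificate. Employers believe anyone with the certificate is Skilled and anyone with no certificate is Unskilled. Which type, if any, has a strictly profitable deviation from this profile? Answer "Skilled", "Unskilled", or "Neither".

Neither

The certificate pays 28; no certificate pays 20.
Skilled: assigned the certificate, nets 28 − 7 = 21; deviating to no certificate nets 20.
Unskilled: assigned no certificate, nets 20; deviating to the certificate nets 28 − 11 = 17.
Both types strictly prefer their assigned action; no profitable deviation.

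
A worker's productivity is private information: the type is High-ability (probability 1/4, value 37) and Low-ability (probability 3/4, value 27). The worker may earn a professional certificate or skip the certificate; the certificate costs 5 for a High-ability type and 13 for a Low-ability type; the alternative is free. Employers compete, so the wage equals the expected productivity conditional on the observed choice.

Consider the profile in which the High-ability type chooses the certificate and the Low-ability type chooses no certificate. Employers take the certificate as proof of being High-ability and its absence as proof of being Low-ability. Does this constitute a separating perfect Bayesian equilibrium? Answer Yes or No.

Yes

Under these beliefs, the certificate earns wage 37 and no certificate earns wage 27.
High-ability: the certificate nets 37 − 5 = 32; no certificate nets 27. High-ability prefers the certificate.
Low-ability: the certificate nets 37 − 13 = 24; no certificate nets 27. Low-ability prefers no certificate.
Neither type deviates, so the separating profile is an equilibrium.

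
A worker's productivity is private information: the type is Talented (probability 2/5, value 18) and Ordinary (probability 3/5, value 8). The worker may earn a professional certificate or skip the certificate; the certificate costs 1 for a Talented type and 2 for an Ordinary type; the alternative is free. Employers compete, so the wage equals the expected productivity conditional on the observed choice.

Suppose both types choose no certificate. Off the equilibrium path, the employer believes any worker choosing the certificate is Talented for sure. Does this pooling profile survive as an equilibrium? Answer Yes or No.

On path, the employer holds the prior and pays 2/5·18 + 3/5·8 = 12. Off path (the certificate), believing Talented, it pays 18.
Talented: no certificate nets 12; the certificate nets 18 − 1 = 17. Talented would deviate.
Ordinary: no certificate nets 12; the certificate nets 18 − 2 = 16. Ordinary would deviate.
A type deviates, so pooling fails.

No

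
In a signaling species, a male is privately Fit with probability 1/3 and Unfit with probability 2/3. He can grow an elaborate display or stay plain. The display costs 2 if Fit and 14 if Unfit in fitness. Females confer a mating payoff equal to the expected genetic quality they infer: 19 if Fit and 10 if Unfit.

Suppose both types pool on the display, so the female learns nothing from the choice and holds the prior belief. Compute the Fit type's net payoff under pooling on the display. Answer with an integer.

Pooled mating payoff = 1/3·19 + 2/3·10 = 13.
Fit pays cost 2 for the display, so net payoff = 13 − 2 = 11.

11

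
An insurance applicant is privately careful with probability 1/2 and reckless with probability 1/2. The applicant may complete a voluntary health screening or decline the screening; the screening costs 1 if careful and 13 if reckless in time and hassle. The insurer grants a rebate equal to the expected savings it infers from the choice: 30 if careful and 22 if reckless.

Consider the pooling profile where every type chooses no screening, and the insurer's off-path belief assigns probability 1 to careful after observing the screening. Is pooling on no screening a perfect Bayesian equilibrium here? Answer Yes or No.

On path, the insurer holds the prior and pays 1/2·30 + 1/2·22 = 26. Off path (the screening), believing careful, it pays 30.
careful: no screening nets 26; the screening nets 30 − 1 = 29. careful would deviate.
reckless: no screening nets 26; the screening nets 30 − 13 = 17. reckless stays.
A type deviates, so pooling fails.

No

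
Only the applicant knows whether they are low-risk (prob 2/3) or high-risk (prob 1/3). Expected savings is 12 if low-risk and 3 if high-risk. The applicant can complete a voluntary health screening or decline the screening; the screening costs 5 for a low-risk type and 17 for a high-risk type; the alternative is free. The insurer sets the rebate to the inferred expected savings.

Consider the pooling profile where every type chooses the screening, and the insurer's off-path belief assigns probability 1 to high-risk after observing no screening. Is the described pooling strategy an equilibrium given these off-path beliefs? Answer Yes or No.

On path, the insurer holds the prior and pays 2/3·12 + 1/3·3 = 9. Off path (no screening), believing high-risk, it pays 3.
low-risk: the screening nets 9 − 5 = 4; no screening nets 3. low-risk stays.
high-risk: the screening nets 9 − 17 = -8; no screening nets 3. high-risk would deviate.
A type deviates, so pooling fails.

No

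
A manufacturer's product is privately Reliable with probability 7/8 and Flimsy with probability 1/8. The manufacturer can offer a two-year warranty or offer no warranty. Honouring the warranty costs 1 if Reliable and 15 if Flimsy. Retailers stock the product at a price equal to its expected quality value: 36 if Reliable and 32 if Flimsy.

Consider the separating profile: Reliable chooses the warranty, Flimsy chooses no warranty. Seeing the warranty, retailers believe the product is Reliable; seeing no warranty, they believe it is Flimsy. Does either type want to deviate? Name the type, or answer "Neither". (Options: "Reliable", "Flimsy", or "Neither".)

The warranty pays 36; no warranty pays 32.
Reliable: assigned the warranty, nets 36 − 1 = 35; deviating to no warranty nets 32.
Flimsy: assigned no warranty, nets 32; deviating to the warranty nets 36 − 15 = 21.
Both types strictly prefer their assigned action; no profitable deviation.

Neither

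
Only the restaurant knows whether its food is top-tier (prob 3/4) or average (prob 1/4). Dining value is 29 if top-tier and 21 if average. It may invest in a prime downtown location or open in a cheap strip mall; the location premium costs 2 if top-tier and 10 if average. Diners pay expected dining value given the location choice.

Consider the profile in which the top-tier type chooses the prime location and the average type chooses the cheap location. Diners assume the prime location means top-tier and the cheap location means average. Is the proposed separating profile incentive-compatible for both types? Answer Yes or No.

Under these beliefs, the prime location earns price premium 29 and the cheap location earns price premium 21.
top-tier: the prime location nets 29 − 2 = 27; the cheap location nets 21. top-tier prefers the prime location.
average: the prime location nets 29 − 10 = 19; the cheap location nets 21. average prefers the cheap location.
Neither type deviates, so the separating profile is an equilibrium.

Yes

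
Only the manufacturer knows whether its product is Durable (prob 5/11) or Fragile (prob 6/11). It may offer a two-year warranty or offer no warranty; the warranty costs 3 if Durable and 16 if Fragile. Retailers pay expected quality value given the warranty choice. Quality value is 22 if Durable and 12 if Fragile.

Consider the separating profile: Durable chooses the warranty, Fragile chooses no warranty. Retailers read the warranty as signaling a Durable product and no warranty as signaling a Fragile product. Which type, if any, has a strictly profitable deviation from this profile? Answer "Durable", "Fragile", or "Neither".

The warranty pays 22; no warranty pays 12.
Durable: assigned the warranty, nets 22 − 3 = 19; deviating to no warranty nets 12.
Fragile: assigned no warranty, nets 12; deviating to the warranty nets 22 − 16 = 6.
Both types strictly prefer their assigned action; no profitable deviation.

Neither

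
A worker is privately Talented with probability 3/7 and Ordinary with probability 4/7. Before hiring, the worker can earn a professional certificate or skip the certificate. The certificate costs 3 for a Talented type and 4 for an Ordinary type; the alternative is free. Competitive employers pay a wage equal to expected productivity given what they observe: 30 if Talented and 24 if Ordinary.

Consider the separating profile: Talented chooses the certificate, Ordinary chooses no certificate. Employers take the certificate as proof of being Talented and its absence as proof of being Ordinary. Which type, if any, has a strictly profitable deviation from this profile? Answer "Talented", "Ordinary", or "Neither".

The certificate pays 30; no certificate pays 24.
Talented: assigned the certificate, nets 30 − 3 = 27; deviating to no certificate nets 24.
Ordinary: assigned no certificate, nets 24; deviating to the certificate nets 30 − 4 = 26.
The Ordinary type gains 2 by deviating.

Ordinary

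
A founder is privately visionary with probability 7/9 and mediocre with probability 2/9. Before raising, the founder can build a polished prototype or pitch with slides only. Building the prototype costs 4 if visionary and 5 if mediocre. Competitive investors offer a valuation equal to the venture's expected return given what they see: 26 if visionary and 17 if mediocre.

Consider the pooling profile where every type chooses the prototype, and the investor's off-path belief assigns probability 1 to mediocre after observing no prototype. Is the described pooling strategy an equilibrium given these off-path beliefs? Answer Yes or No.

On path, the investor holds the prior and pays 7/9·26 + 2/9·17 = 24. Off path (no prototype), believing mediocre, it pays 17.
visionary: the prototype nets 24 − 4 = 20; no prototype nets 17. visionary stays.
mediocre: the prototype nets 24 − 5 = 19; no prototype nets 17. mediocre stays.
No type deviates, so pooling is sustained.

Yes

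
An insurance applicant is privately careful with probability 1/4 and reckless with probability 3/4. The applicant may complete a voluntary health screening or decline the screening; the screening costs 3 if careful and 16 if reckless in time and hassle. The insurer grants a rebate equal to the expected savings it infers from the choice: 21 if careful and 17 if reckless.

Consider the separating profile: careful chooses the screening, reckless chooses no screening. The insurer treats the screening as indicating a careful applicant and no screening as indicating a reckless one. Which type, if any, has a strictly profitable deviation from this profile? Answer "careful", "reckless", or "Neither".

Neither

The screening pays 21; no screening pays 17.
careful: assigned the screening, nets 21 − 3 = 18; deviating to no screening nets 17.
reckless: assigned no screening, nets 17; deviating to the screening nets 21 − 16 = 5.
Both types strictly prefer their assigned action; no profitable deviation.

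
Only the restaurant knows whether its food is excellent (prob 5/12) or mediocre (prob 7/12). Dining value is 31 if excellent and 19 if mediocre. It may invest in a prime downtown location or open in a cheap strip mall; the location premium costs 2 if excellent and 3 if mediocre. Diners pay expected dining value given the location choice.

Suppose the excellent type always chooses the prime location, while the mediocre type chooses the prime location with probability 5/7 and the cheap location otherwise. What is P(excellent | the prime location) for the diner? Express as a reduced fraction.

1/2

P(the prime location) = (5/12)·1 + (7/12)·(5/7) = 5/6.
By Bayes' rule, P(excellent | the prime location) = (5/12) / (5/6) = 1/2.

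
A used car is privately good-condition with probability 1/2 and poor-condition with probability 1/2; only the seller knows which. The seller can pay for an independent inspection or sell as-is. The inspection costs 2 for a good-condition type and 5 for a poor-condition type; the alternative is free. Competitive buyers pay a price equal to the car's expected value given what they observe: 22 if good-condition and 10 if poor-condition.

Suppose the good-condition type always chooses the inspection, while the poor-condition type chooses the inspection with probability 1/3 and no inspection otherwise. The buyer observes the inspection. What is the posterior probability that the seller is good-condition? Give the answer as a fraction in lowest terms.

3/4

P(the inspection) = (1/2)·1 + (1/2)·(1/3) = 2/3.
By Bayes' rule, P(good-condition | the inspection) = (1/2) / (2/3) = 3/4.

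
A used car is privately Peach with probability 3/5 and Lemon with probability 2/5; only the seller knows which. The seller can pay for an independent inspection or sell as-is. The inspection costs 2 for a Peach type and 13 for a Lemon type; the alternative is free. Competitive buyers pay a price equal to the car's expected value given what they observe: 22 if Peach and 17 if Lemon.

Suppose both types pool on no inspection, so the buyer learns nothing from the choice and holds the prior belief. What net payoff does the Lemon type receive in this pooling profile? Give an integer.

20

Pooled price = 3/5·22 + 2/5·17 = 20.
Lemon pays no cost for no inspection, so net payoff = 20.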